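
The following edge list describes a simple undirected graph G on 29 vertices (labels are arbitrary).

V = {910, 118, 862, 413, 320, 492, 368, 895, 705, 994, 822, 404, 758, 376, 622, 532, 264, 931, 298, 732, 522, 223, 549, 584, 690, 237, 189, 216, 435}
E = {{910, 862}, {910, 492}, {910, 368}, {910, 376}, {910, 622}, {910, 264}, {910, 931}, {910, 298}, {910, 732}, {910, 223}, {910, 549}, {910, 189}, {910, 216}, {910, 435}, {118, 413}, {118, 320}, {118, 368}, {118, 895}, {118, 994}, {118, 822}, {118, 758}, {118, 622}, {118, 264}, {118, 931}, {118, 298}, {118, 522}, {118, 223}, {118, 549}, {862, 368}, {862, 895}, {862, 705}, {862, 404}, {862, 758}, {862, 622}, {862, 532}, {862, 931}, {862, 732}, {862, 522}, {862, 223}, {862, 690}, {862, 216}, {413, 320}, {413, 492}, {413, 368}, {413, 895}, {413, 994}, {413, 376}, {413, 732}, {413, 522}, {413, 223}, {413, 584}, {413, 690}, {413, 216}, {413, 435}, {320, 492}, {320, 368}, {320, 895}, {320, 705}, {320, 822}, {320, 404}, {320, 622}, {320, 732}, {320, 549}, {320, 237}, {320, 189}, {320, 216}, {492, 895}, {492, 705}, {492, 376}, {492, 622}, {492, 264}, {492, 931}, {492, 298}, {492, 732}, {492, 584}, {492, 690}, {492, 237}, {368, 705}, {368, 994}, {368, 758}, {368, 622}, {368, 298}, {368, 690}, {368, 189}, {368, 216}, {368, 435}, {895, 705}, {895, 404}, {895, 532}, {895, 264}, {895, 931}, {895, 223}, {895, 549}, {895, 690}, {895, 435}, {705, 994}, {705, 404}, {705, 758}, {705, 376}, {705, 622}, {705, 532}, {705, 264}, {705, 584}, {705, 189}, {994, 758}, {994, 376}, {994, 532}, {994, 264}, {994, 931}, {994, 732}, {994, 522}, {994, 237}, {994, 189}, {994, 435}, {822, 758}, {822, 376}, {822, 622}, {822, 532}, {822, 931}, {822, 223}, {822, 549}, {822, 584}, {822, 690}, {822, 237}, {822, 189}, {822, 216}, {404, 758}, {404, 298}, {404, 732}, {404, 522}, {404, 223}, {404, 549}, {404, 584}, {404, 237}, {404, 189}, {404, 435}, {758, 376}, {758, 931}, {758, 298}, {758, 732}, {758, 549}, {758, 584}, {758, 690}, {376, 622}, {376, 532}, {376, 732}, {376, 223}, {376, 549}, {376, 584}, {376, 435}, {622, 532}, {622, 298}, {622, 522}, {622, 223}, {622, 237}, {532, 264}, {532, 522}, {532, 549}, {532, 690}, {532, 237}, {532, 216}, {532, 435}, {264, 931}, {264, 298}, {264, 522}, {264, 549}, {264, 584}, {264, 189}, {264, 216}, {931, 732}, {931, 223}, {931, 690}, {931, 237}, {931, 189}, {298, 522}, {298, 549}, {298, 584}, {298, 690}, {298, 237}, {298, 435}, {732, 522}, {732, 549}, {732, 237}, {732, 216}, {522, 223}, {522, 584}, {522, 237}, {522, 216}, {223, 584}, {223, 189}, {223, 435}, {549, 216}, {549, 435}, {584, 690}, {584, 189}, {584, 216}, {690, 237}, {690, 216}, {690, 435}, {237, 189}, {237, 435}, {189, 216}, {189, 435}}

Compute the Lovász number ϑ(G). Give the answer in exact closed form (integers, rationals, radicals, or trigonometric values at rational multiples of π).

N(216) = {910, 862, 413, 320, 368, 822, 532, 264, 732, 522, 549, 584, 690, 189}, |N(216)| = 14.
Vertex 549 has 14 neighbors: 910, 118, 320, 895, 822, 404, 758, 376, 532, 264, 298, 732, 216, 435.
deg(822) = 14; N(822) = {118, 320, 758, 376, 622, 532, 931, 223, 549, 584, 690, 237, 189, 216}.
N(298) = {910, 118, 492, 368, 404, 758, 622, 264, 522, 549, 584, 690, 237, 435}, |N(298)| = 14.
14-regular, N=29; SR(29,14,6,7) — a Paley graph.
Distinct eigenvalues (to 5 d.p.): [14.0, 2.19258, -3.19258].
With N=29: ϑ(G) = 29·(-(-sqrt(29)/2 - 1/2))/(14−(-sqrt(29)/2 - 1/2)) = sqrt(29).
Numerically 5.3851648.

sqrt(29)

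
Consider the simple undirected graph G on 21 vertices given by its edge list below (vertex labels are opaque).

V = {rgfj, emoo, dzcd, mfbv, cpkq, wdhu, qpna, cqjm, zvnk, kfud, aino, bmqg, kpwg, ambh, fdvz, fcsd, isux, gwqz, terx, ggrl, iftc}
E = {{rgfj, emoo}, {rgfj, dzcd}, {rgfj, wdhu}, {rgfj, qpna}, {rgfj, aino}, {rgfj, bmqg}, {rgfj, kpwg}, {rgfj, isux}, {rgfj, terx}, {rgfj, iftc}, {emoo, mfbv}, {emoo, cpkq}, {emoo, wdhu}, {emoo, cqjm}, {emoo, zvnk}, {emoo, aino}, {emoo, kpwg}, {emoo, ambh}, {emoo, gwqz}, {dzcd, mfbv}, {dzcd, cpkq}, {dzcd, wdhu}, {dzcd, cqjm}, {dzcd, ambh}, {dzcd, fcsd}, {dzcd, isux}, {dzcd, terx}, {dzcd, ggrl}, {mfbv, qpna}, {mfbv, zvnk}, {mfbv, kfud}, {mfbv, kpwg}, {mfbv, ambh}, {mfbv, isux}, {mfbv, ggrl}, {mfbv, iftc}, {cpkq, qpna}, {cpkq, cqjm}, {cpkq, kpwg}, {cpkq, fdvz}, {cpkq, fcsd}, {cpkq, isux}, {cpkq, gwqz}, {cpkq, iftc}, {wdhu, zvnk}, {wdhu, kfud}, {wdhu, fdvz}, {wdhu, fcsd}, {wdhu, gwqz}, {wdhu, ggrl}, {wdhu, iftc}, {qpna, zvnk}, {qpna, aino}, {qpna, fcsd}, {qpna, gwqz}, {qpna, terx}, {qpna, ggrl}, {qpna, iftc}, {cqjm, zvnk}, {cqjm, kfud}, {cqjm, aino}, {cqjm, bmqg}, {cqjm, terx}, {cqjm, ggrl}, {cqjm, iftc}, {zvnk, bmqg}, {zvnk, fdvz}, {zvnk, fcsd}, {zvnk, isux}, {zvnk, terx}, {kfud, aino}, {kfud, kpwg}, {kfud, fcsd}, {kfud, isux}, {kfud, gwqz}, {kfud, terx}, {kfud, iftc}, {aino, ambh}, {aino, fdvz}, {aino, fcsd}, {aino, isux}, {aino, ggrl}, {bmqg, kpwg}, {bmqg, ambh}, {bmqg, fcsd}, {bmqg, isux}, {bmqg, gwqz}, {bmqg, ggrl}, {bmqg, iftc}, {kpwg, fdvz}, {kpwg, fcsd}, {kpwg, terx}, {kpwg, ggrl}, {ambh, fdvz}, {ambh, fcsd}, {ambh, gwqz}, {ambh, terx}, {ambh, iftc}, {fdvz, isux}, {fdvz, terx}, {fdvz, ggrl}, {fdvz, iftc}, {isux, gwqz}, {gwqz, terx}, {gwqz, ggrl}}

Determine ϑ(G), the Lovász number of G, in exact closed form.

6

deg(bmqg) = 10; N(bmqg) = {rgfj, cqjm, zvnk, kpwg, ambh, fcsd, isux, gwqz, ggrl, iftc}.
Vertex terx has 10 neighbors: rgfj, dzcd, qpna, cqjm, zvnk, kfud, kpwg, ambh, fdvz, gwqz.
Vertex iftc has 10 neighbors: rgfj, mfbv, cpkq, wdhu, qpna, cqjm, kfud, bmqg, ambh, fdvz.
deg(rgfj) = 10; N(rgfj) = {emoo, dzcd, wdhu, qpna, aino, bmqg, kpwg, isux, terx, iftc}.
Every vertex has degree 10 (N=21); Kneser-type, 2-subsets of [7].
A has 3 distinct eigenvalues ≈ [10.0, 1.0, -4.0].
Lovász: ϑ = −21(-4)/(10+-1*(-4)) = 6.
ϑ(G) ≈ 6.000000000.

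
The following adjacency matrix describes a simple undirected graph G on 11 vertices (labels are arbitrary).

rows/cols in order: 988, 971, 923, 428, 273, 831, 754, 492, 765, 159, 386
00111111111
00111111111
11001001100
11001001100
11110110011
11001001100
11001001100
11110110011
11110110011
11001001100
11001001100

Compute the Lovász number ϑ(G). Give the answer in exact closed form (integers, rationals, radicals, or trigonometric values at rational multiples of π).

Vertex 971 has 9 neighbors: 923, 428, 273, 831, 754, 492, 765, 159, 386.
Vertex 159 has 5 neighbors: 988, 971, 273, 492, 765.
deg(765) = 8; N(765) = {988, 971, 923, 428, 831, 754, 159, 386}.
Vertex 923 has 5 neighbors: 988, 971, 273, 492, 765.
G = K_{6,3,2}: α = 6 = χ(Ḡ), so ϑ = 6.
Numerically 6.00000000.
Check 6 ≤ 6 ≤ 6: collapsed.

6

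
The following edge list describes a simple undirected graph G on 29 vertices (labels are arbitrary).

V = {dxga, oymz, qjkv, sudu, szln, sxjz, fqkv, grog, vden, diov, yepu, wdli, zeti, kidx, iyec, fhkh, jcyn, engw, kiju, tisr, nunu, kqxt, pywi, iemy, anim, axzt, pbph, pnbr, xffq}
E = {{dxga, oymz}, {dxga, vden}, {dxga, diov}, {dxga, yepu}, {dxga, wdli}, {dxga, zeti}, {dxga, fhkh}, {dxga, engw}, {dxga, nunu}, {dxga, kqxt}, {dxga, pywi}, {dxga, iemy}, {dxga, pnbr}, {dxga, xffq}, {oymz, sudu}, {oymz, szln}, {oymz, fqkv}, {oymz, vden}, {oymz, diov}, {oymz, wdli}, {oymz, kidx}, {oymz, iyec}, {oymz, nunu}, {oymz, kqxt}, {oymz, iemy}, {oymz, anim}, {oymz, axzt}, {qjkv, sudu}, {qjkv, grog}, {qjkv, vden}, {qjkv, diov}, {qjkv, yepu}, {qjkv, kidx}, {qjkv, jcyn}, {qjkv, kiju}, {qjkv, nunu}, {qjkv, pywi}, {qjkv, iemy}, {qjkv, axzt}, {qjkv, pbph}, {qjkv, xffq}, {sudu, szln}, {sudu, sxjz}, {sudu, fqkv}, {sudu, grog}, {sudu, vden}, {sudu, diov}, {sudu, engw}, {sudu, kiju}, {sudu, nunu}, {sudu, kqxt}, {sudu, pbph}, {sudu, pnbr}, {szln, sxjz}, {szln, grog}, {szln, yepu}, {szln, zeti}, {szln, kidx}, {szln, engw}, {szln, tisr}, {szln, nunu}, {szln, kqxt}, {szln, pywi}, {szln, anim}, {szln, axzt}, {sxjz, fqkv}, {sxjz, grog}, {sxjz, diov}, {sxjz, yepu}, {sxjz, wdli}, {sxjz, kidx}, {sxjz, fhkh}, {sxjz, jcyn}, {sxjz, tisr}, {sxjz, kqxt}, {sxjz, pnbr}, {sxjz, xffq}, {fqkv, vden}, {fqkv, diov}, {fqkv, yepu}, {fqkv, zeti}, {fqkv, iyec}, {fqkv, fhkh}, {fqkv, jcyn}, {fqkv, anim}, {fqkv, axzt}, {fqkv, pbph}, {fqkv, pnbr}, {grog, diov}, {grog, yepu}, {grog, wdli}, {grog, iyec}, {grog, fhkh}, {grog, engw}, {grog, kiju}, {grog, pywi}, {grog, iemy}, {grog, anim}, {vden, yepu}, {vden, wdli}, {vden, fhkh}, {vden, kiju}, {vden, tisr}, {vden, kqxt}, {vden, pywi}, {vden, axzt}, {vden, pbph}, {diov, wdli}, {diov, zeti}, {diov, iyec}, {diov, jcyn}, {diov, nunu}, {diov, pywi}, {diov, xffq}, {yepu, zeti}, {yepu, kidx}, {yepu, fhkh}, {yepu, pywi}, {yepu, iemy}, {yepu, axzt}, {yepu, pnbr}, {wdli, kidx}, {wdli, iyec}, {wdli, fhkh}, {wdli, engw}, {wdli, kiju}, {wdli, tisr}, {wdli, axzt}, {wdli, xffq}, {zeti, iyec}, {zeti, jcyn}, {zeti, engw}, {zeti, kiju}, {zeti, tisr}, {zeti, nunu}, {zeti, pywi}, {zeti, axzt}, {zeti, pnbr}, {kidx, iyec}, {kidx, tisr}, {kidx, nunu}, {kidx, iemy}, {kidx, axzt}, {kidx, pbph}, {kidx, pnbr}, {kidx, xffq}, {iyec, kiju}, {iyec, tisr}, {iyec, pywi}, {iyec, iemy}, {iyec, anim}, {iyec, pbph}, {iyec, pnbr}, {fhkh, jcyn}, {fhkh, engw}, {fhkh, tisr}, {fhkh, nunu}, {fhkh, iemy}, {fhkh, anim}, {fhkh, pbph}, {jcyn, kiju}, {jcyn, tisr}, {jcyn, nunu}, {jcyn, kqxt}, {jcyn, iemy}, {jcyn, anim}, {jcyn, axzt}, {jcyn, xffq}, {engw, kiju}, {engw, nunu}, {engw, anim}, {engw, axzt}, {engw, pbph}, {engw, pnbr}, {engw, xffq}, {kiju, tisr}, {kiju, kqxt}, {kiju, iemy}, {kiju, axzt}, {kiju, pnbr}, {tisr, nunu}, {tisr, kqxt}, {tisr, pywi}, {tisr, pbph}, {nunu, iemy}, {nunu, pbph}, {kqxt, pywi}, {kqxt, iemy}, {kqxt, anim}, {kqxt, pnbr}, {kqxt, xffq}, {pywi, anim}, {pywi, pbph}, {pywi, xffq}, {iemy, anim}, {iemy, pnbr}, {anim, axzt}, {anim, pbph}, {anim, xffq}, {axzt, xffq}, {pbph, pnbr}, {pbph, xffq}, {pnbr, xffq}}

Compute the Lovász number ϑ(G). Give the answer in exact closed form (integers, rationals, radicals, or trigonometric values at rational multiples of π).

sqrt(29)

Vertex kqxt has 14 neighbors: dxga, oymz, sudu, szln, sxjz, vden, jcyn, kiju, tisr, pywi, iemy, anim, pnbr, xffq.
Vertex zeti has 14 neighbors: dxga, szln, fqkv, diov, yepu, iyec, jcyn, engw, kiju, tisr, nunu, pywi, axzt, pnbr.
N(szln) = {oymz, sudu, sxjz, grog, yepu, zeti, kidx, engw, tisr, nunu, kqxt, pywi, anim, axzt}, |N(szln)| = 14.
deg(sxjz) = 14; N(sxjz) = {sudu, szln, fqkv, grog, diov, yepu, wdli, kidx, fhkh, jcyn, tisr, kqxt, pnbr, xffq}.
G on 29 vertices is 14-regular; Paley(29): SR with (k,λ,μ)=(14,6,7).
A has 3 distinct eigenvalues ≈ [14.0, 2.1926, -3.1926].
Lovász (edge-transitive): ϑ = −29·(-sqrt(29)/2 - 1/2)/((14)−(-sqrt(29)/2 - 1/2)) = sqrt(29).
ϑ(G) ≈ 5.3851648.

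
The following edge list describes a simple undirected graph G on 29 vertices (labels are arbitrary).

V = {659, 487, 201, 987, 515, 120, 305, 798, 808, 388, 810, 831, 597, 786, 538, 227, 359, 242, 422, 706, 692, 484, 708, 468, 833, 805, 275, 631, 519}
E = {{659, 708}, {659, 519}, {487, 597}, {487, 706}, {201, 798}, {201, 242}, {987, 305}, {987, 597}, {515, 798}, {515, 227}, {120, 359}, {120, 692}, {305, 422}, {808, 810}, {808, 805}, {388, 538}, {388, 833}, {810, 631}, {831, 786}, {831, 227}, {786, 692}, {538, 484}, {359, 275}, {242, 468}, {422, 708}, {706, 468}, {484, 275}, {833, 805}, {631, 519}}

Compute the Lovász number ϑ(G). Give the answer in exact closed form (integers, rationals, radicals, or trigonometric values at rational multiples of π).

deg(810) = 2; N(810) = {808, 631}.
deg(708) = 2; N(708) = {659, 422}.
Vertex 515 has 2 neighbors: 798, 227.
N(786) = {831, 692}, |N(786)| = 2.
2-regular, N=29; this is C_{29}, the 29-cycle.
spec(A) ≈ [2.0, 1.953, 1.815, 1.592, 1.295, 0.937, 0.535, 0.108, -0.324, -0.74, -1.122, -1.452, -1.714, -1.895, -1.988] (distinct, 3 d.p.).
ϑ = −N·λ_min/(λ_max−λ_min) = −29·(-2*cos(pi/29))/(2−(-2*cos(pi/29))) = 29*cos(pi/29)/(cos(pi/29) + 1).
≈ 14.457375 (to 6 d.p.).
Sandwich: α(G)=14 ≤ ϑ(G)=29*cos(pi/29)/(cos(pi/29) + 1) ≤ χ(Ḡ)=15 (both strict).

29*cos(pi/29)/(cos(pi/29) + 1)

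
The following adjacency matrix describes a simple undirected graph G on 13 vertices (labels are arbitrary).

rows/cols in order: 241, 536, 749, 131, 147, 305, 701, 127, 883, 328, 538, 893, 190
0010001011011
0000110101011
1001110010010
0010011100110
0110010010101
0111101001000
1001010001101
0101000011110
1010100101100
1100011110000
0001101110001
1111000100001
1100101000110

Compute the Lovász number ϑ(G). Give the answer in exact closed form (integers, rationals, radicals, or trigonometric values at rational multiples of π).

sqrt(13)

Vertex 538 has 6 neighbors: 131, 147, 701, 127, 883, 190.
Vertex 893 has 6 neighbors: 241, 536, 749, 131, 127, 190.
deg(131) = 6; N(131) = {749, 305, 701, 127, 538, 893}.
deg(190) = 6; N(190) = {241, 536, 147, 701, 538, 893}.
6-regular, N=13; strongly regular (13,6,2,3).
A has 3 distinct eigenvalues ≈ [6.0, 1.303, -2.303].
λ_max=6, λ_min=-sqrt(13)/2 - 1/2; ϑ = −13·λ_min/(λ_max−λ_min) = sqrt(13).
≈ 3.60555 (to 5 d.p.).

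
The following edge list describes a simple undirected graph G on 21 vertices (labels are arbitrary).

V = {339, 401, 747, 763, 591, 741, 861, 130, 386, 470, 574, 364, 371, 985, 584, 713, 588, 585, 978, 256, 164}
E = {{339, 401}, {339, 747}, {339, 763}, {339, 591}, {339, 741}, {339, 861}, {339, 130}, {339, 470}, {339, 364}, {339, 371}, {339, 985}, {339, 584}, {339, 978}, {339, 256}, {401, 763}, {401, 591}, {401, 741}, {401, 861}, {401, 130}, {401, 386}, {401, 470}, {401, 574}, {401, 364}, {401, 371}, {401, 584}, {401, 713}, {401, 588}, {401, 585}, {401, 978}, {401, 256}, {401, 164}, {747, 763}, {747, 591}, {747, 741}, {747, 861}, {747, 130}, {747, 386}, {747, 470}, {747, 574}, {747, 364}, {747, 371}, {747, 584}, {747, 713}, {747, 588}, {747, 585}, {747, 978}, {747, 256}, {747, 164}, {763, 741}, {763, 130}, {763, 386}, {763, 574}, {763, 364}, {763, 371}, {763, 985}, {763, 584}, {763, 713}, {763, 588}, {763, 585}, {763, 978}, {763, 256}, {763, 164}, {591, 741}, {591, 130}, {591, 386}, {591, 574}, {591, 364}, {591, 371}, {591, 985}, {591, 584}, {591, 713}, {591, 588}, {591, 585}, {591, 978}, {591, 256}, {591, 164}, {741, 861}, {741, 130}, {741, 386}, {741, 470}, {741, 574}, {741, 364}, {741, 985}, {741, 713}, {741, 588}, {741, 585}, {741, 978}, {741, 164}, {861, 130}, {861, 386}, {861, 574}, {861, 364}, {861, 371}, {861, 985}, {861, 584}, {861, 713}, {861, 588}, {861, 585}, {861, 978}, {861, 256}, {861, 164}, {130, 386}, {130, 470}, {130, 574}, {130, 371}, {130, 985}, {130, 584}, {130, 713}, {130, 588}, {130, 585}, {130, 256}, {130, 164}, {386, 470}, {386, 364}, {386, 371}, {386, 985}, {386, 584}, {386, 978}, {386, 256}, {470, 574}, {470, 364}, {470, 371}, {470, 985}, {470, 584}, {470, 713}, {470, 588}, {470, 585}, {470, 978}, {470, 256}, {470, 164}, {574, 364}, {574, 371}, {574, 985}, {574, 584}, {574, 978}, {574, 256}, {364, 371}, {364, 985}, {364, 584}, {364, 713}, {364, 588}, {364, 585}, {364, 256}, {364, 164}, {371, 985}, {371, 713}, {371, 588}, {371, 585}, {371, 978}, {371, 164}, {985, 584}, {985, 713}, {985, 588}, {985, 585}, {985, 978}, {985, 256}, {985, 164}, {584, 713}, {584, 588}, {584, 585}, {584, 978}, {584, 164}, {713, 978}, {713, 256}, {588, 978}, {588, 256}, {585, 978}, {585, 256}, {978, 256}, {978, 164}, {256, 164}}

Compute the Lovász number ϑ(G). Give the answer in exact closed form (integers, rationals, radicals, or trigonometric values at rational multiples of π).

Vertex 741 has 17 neighbors: 339, 401, 747, 763, 591, 861, 130, 386, 470, 574, 364, 985, 713, 588, 585, 978, 164.
deg(574) = 14; N(574) = {401, 747, 763, 591, 741, 861, 130, 470, 364, 371, 985, 584, 978, 256}.
N(978) = {339, 401, 747, 763, 591, 741, 861, 386, 470, 574, 371, 985, 584, 713, 588, 585, 256, 164}, |N(978)| = 18.
N(256) = {339, 401, 747, 763, 591, 861, 130, 386, 470, 574, 364, 985, 713, 588, 585, 978, 164}, |N(256)| = 17.
K_{7,4,4,3,3} (perfect); ϑ(G) = α(G) = max{7,4,4,3,3} = 7.
≈ 7.00000 (to 5 d.p.).
7 ≤ 7 ≤ 7: collapsed.

7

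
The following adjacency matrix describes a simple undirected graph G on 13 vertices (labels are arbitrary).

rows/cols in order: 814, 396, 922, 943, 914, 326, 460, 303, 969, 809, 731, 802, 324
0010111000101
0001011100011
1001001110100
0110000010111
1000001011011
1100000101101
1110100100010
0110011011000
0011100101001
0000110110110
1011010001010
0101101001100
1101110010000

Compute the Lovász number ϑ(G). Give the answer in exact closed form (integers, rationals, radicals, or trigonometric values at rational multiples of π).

Vertex 922 has 6 neighbors: 814, 943, 460, 303, 969, 731.
deg(943) = 6; N(943) = {396, 922, 969, 731, 802, 324}.
deg(814) = 6; N(814) = {922, 914, 326, 460, 731, 324}.
Vertex 326 has 6 neighbors: 814, 396, 303, 809, 731, 324.
6-regular, N=13; Paley(13): SR with (k,λ,μ)=(6,2,3).
Distinct eigenvalues (to 6 d.p.): [6.0, 1.302776, -2.302776].
Lovász (edge-transitive): ϑ = −13·(-sqrt(13)/2 - 1/2)/((6)−(-sqrt(13)/2 - 1/2)) = sqrt(13).
≈ 3.605551 (to 6 d.p.).

sqrt(13)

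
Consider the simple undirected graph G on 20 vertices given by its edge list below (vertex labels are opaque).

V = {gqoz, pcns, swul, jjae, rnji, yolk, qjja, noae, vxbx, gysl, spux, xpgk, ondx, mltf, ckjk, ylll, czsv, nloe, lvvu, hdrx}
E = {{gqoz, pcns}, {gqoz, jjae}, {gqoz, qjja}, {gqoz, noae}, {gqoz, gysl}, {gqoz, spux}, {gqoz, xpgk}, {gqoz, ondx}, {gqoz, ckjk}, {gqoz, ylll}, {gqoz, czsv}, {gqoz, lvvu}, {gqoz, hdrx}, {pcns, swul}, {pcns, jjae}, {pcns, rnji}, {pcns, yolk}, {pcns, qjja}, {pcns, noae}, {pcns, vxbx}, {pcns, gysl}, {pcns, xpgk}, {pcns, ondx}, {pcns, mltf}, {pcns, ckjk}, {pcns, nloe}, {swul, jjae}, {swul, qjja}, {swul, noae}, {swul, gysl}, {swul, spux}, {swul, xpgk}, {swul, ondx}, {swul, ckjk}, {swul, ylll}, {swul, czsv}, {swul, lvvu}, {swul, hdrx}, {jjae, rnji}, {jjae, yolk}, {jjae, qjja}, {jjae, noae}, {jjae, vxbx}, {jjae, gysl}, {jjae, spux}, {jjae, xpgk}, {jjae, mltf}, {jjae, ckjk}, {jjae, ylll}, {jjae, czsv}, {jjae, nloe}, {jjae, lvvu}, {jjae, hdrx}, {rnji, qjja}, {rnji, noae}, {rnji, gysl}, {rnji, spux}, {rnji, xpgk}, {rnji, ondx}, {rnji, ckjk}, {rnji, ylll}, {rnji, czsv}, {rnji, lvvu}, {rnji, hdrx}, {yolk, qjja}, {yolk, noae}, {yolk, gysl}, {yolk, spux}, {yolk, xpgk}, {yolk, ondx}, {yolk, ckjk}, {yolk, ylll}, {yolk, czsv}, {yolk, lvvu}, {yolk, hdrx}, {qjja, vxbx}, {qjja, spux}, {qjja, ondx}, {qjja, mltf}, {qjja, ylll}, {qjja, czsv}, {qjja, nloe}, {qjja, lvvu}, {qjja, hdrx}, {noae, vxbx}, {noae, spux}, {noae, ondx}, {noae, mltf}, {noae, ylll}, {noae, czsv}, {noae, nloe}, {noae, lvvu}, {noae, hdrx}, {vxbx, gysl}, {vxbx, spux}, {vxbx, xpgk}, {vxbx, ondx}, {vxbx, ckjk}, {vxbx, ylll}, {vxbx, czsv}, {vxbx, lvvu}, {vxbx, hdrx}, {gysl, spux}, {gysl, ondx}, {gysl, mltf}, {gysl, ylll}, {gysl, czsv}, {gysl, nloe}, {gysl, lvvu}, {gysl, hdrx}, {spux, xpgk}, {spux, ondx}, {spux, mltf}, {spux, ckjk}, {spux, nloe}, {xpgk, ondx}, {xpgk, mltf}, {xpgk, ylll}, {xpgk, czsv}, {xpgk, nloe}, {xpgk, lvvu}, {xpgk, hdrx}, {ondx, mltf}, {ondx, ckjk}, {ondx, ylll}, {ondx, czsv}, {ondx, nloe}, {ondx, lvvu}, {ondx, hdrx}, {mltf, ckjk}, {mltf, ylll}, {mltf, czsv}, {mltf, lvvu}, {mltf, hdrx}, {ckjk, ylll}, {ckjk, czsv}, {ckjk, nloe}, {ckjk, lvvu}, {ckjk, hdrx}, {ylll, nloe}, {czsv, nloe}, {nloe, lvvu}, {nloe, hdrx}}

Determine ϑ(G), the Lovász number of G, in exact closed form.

7

deg(ckjk) = 15; N(ckjk) = {gqoz, pcns, swul, jjae, rnji, yolk, vxbx, spux, ondx, mltf, ylll, czsv, nloe, lvvu, hdrx}.
deg(ylll) = 14; N(ylll) = {gqoz, swul, jjae, rnji, yolk, qjja, noae, vxbx, gysl, xpgk, ondx, mltf, ckjk, nloe}.
Vertex lvvu has 14 neighbors: gqoz, swul, jjae, rnji, yolk, qjja, noae, vxbx, gysl, xpgk, ondx, mltf, ckjk, nloe.
Vertex ondx has 18 neighbors: gqoz, pcns, swul, rnji, yolk, qjja, noae, vxbx, gysl, spux, xpgk, mltf, ckjk, ylll, czsv, nloe, lvvu, hdrx.
4 parts of sizes [7, 6, 5, 2]; α(G) = 7 = ϑ (perfect).
Numerically 7.00000000.
Lovász sandwich 7 ≤ 7 ≤ 7: collapsed.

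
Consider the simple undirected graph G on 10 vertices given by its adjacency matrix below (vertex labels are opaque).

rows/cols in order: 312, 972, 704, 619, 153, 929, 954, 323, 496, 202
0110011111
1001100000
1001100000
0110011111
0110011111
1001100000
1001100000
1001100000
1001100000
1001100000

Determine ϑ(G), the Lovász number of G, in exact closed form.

7

deg(496) = 3; N(496) = {312, 619, 153}.
N(954) = {312, 619, 153}, |N(954)| = 3.
Vertex 704 has 3 neighbors: 312, 619, 153.
deg(619) = 7; N(619) = {972, 704, 929, 954, 323, 496, 202}.
Complete multipartite on [7, 3]: sandwich collapses at ϑ=7.
≈ 7.000000000 (to 9 d.p.).
Check 7 ≤ 7 ≤ 7: collapsed.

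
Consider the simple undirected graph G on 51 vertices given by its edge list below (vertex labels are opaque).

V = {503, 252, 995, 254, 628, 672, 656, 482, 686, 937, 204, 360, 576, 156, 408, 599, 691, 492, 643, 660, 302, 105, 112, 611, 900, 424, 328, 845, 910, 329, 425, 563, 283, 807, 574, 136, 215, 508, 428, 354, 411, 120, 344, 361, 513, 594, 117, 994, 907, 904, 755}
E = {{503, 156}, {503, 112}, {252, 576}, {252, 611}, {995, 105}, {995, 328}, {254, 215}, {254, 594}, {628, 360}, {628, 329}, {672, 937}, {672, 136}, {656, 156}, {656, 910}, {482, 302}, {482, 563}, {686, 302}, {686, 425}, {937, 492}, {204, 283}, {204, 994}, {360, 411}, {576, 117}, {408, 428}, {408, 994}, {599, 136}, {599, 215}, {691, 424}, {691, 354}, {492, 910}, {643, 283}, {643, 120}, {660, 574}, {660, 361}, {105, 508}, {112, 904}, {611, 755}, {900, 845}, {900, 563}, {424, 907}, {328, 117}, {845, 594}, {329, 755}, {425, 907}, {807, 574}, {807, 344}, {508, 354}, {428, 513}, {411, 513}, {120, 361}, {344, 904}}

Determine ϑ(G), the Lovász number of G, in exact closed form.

51*cos(pi/51)/(cos(pi/51) + 1)

deg(361) = 2; N(361) = {660, 120}.
N(112) = {503, 904}, |N(112)| = 2.
Vertex 599 has 2 neighbors: 136, 215.
deg(302) = 2; N(302) = {482, 686}.
Regular of degree 2 on 51 vertices: a single 51-cycle (edge-transitive).
The 26 distinct eigenvalues: [2.0, 1.984841, 1.939594, 1.864944, 1.762024, 1.632394, 1.478018, 1.301237, 1.10473, 0.891477, 0.66471, 0.427866, 0.184537, -0.06159, -0.306783, -0.547326, -0.779572, -1.0, -1.205269, -1.392268, -1.558161, -1.700434, -1.816931, -1.905884, -1.965946, -1.996207].
λ_max=2, λ_min=-2*cos(pi/51); ϑ = −51·λ_min/(λ_max−λ_min) = 51*cos(pi/51)/(cos(pi/51) + 1).
≈ 25.475794 (to 6 d.p.).
Check 25 ≤ 51*cos(pi/51)/(cos(pi/51) + 1) ≤ 26: both strict.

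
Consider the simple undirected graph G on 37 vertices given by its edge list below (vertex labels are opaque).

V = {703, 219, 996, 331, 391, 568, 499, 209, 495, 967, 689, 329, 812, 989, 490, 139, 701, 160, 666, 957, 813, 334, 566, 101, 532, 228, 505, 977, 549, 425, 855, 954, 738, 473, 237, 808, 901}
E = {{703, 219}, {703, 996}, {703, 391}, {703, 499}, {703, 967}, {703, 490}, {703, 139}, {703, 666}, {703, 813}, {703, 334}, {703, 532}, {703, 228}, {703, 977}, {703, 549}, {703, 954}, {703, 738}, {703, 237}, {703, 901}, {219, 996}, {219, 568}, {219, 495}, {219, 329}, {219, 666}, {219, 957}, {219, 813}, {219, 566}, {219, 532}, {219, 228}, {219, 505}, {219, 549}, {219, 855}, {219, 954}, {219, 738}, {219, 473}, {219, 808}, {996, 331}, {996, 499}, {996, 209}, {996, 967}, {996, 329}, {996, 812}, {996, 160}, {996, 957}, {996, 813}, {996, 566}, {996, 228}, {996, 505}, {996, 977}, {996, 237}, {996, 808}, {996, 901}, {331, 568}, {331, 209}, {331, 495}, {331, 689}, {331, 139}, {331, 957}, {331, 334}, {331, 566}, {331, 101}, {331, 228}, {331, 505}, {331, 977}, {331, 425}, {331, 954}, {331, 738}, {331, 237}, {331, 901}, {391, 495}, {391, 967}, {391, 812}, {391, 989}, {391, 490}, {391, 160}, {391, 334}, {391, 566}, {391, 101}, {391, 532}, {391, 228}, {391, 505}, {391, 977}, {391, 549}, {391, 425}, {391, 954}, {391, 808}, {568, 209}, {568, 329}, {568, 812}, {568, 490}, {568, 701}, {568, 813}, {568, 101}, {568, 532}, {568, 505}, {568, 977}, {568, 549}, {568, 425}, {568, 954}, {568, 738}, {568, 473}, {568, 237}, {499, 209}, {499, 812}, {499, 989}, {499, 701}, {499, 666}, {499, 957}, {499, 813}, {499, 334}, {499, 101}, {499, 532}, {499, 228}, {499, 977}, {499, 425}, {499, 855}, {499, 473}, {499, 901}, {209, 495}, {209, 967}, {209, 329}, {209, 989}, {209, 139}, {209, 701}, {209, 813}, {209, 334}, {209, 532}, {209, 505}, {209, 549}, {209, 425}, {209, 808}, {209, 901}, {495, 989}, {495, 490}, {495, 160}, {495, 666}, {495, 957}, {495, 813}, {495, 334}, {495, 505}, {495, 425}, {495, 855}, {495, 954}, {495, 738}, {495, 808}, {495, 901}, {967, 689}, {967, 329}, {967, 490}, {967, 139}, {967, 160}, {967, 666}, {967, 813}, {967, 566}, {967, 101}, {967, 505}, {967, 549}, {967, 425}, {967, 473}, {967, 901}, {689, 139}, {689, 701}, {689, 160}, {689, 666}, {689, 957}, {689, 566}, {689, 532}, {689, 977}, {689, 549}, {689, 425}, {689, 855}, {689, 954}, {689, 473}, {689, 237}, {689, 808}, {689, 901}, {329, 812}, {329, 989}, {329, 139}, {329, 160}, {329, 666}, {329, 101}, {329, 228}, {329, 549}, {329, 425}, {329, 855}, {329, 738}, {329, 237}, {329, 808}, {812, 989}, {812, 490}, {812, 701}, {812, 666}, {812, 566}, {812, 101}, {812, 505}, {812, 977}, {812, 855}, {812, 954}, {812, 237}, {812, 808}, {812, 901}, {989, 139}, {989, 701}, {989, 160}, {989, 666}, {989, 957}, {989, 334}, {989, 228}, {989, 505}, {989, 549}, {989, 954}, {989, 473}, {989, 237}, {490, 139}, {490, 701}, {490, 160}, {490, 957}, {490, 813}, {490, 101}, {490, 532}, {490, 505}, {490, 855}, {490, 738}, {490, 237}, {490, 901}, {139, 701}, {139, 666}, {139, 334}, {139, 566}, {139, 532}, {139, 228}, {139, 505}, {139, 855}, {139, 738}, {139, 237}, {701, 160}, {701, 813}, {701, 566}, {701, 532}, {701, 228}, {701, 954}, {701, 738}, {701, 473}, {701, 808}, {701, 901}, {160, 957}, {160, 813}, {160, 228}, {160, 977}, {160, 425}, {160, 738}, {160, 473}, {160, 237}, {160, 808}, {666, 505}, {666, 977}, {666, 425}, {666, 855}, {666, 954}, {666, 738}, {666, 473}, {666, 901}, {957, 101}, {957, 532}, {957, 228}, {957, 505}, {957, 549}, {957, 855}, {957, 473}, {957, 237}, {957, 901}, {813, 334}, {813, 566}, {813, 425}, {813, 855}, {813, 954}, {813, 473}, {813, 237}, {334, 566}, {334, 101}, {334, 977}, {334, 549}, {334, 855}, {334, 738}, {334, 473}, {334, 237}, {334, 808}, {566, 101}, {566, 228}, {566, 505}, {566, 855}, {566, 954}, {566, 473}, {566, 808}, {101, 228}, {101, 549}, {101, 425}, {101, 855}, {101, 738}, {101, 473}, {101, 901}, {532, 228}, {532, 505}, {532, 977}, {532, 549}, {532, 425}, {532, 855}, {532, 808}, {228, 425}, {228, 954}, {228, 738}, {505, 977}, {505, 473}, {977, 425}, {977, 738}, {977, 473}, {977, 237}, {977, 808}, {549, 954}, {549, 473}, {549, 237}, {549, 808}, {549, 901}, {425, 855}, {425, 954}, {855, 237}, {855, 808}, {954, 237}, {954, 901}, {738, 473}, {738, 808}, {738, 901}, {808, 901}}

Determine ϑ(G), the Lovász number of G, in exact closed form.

sqrt(37)

Vertex 813 has 18 neighbors: 703, 219, 996, 568, 499, 209, 495, 967, 490, 701, 160, 334, 566, 425, 855, 954, 473, 237.
Vertex 237 has 18 neighbors: 703, 996, 331, 568, 689, 329, 812, 989, 490, 139, 160, 957, 813, 334, 977, 549, 855, 954.
N(703) = {219, 996, 391, 499, 967, 490, 139, 666, 813, 334, 532, 228, 977, 549, 954, 738, 237, 901}, |N(703)| = 18.
N(855) = {219, 499, 495, 689, 329, 812, 490, 139, 666, 957, 813, 334, 566, 101, 532, 425, 237, 808}, |N(855)| = 18.
Regular of degree 18 on 37 vertices: Paley(37): SR with (k,λ,μ)=(18,8,9).
A has 3 distinct eigenvalues ≈ [18.0, 2.5414, -3.5414].
Lovász: ϑ = −37(-sqrt(37)/2 - 1/2)/(18+-(-sqrt(37)/2 - 1/2)) = sqrt(37).
ϑ(G) ≈ 6.0828.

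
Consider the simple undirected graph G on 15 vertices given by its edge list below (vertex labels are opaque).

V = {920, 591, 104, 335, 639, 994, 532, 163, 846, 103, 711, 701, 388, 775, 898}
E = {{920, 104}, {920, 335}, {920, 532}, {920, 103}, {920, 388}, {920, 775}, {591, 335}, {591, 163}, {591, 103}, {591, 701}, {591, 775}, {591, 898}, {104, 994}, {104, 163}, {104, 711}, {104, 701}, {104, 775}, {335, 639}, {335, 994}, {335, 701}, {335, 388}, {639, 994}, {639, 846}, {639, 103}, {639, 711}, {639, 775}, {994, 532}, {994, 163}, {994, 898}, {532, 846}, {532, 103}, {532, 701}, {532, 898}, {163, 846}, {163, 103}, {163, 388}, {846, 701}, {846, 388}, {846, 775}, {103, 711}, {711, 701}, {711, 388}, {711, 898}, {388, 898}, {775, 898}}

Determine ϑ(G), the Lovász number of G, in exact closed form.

5

deg(898) = 6; N(898) = {591, 994, 532, 711, 388, 775}.
Vertex 994 has 6 neighbors: 104, 335, 639, 532, 163, 898.
deg(701) = 6; N(701) = {591, 104, 335, 532, 846, 711}.
Vertex 335 has 6 neighbors: 920, 591, 639, 994, 701, 388.
deg(v) = 6 for all v (|V|=15); Kneser-type, 2-subsets of [6].
The 3 distinct eigenvalues: [6.0, 1.0, -3.0].
Lovász (edge-transitive): ϑ = −15·(-3)/((6)−(-3)) = 5.
Numerically 5.0000.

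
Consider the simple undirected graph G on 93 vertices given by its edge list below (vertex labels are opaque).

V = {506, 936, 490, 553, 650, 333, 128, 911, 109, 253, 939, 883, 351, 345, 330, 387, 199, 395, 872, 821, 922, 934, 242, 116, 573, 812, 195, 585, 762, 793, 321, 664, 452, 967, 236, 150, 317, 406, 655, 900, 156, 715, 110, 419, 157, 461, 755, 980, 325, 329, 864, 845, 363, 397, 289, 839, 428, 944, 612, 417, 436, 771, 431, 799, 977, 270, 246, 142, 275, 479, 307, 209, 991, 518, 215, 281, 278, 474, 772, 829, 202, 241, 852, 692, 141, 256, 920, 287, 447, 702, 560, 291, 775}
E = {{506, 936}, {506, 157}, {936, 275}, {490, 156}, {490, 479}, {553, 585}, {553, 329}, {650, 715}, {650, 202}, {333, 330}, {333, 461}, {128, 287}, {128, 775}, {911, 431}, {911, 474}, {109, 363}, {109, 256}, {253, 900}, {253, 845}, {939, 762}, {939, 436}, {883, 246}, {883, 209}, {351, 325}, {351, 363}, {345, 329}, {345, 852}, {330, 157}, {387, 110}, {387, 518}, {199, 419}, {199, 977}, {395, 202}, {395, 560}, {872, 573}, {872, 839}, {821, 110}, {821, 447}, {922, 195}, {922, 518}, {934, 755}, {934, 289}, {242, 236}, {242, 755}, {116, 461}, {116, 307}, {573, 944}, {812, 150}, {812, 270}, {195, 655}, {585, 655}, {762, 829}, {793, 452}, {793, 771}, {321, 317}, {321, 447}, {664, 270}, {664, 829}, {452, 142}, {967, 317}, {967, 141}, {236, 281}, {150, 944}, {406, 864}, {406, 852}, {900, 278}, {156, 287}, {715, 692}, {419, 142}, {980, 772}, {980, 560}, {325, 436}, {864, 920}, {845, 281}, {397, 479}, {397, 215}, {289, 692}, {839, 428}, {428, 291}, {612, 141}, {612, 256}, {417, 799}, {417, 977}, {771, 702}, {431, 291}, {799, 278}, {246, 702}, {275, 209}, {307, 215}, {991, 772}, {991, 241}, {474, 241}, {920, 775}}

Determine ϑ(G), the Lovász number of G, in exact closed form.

Vertex 553 has 2 neighbors: 585, 329.
deg(406) = 2; N(406) = {864, 852}.
N(116) = {461, 307}, |N(116)| = 2.
N(922) = {195, 518}, |N(922)| = 2.
93-vertex 2-regular graph: connected 2-regular on 93 ⇒ C_{93}.
A has 47 distinct eigenvalues ≈ [2.0, 1.995437, 1.98177, 1.95906, 1.927411, 1.886968, 1.837916, 1.780477, 1.714914, 1.641527, 1.56065, 1.472651, 1.377934, 1.276929, 1.170098, 1.057928, 0.940931, 0.819641, 0.694611, 0.566411, 0.435627, 0.302856, 0.168702, 0.033779, -0.101298, -0.235913, -0.369452, -0.501305, -0.630871, -0.757558, -0.880788, -1.0, -1.114649, -1.224212, -1.328189, -1.426106, -1.517516, -1.602002, -1.679179, -1.748693, -1.810229, -1.863505, -1.908279, -1.944345, -1.97154, -1.989739, -1.998859].
Lovász (edge-transitive): ϑ = −93·(-2*cos(pi/93))/((2)−(-2*cos(pi/93))) = 93*cos(pi/93)/(cos(pi/93) + 1).
Numerically 46.48673.
46 ≤ 93*cos(pi/93)/(cos(pi/93) + 1) ≤ 47: both strict.

93*cos(pi/93)/(cos(pi/93) + 1)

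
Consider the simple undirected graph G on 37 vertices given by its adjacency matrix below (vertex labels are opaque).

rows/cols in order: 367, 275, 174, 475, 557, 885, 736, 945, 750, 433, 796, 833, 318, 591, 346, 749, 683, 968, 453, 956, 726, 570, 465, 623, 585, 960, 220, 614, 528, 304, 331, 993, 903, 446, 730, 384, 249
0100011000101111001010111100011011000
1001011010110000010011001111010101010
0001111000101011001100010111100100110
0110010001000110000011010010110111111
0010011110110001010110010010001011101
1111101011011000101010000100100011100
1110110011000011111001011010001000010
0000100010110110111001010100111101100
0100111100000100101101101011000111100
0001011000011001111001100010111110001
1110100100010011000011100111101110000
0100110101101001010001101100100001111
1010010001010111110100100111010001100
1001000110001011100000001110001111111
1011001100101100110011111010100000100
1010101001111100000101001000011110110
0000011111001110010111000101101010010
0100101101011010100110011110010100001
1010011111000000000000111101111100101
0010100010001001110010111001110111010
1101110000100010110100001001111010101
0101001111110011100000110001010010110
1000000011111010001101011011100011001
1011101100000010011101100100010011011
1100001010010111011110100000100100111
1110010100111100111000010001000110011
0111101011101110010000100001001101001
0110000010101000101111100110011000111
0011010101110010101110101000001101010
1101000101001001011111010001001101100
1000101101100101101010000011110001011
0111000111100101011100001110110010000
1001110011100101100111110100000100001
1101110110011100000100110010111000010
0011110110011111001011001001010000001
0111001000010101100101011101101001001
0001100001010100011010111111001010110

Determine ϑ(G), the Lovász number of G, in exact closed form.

Vertex 956 has 18 neighbors: 174, 557, 750, 318, 749, 683, 968, 726, 465, 623, 585, 614, 528, 304, 993, 903, 446, 384.
N(318) = {367, 174, 885, 433, 833, 591, 346, 749, 683, 968, 956, 465, 960, 220, 614, 304, 446, 730}, |N(318)| = 18.
Vertex 453 has 18 neighbors: 367, 174, 885, 736, 945, 750, 433, 465, 623, 585, 960, 614, 528, 304, 331, 993, 730, 249.
Vertex 304 has 18 neighbors: 367, 275, 475, 945, 433, 318, 749, 968, 453, 956, 726, 570, 623, 614, 331, 993, 446, 730.
Every vertex has degree 18 (N=37); SR(37,18,8,9) — a Paley graph.
A has 3 distinct eigenvalues ≈ [18.0, 2.541381, -3.541381].
−37·(-sqrt(37)/2 - 1/2) / ((18)−(-sqrt(37)/2 - 1/2)) = sqrt(37) = ϑ(G).
ϑ(G) ≈ 6.082763.

sqrt(37)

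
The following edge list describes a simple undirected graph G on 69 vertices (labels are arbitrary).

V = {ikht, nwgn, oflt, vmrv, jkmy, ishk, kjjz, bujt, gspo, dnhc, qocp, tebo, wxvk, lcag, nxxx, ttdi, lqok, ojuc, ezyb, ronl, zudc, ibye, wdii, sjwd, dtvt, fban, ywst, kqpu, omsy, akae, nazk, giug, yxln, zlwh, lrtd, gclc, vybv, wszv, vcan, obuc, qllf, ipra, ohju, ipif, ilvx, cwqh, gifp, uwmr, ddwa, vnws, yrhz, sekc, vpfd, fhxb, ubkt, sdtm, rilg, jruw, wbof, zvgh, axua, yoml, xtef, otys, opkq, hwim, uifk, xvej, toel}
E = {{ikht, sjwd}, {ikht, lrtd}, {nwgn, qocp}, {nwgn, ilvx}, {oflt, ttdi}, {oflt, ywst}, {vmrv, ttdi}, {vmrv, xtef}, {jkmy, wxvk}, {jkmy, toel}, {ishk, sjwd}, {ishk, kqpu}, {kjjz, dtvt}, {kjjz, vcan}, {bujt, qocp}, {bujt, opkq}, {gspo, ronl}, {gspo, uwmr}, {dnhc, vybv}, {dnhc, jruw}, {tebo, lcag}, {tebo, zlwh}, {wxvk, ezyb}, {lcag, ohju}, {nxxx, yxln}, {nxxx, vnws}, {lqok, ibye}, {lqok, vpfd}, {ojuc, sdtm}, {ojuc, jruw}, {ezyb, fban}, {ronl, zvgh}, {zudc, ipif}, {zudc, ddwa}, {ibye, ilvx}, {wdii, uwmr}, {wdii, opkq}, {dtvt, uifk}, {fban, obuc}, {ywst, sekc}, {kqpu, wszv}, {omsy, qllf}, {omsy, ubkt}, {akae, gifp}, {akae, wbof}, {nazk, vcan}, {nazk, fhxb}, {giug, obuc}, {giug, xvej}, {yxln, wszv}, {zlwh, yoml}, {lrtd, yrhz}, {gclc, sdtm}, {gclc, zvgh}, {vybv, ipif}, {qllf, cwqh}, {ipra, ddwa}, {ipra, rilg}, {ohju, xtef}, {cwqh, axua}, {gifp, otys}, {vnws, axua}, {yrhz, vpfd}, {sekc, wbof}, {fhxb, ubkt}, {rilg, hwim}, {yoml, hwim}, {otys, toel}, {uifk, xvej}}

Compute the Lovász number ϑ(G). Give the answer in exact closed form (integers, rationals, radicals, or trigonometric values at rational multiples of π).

69*cos(pi/69)/(cos(pi/69) + 1)

deg(jkmy) = 2; N(jkmy) = {wxvk, toel}.
N(qocp) = {nwgn, bujt}, |N(qocp)| = 2.
deg(wbof) = 2; N(wbof) = {akae, sekc}.
N(obuc) = {fban, giug}, |N(obuc)| = 2.
G on 69 vertices is 2-regular; this is C_{69}, the 69-cycle.
A has 35 distinct eigenvalues ≈ [2.0, 1.992, 1.967, 1.926, 1.869, 1.796, 1.709, 1.607, 1.492, 1.365, 1.227, 1.078, 0.92, 0.755, 0.583, 0.407, 0.227, 0.046, -0.136, -0.317, -0.496, -0.67, -0.838, -1.0, -1.153, -1.297, -1.43, -1.551, -1.66, -1.754, -1.834, -1.899, -1.948, -1.981, -1.998].
ϑ = −N·λ_min/(λ_max−λ_min) = −69·(-2*cos(pi/69))/(2−(-2*cos(pi/69))) = 69*cos(pi/69)/(cos(pi/69) + 1).
≈ 34.4821 (to 4 d.p.).
α=34, χ(Ḡ)=35; ϑ=69*cos(pi/69)/(cos(pi/69) + 1) lies between (both strict).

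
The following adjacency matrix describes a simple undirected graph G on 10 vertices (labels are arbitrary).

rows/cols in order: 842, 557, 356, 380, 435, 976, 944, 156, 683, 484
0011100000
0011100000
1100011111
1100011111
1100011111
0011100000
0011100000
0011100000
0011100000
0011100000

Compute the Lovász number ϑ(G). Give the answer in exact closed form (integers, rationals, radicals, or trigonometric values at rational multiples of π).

N(944) = {356, 380, 435}, |N(944)| = 3.
Vertex 976 has 3 neighbors: 356, 380, 435.
Vertex 484 has 3 neighbors: 356, 380, 435.
deg(435) = 7; N(435) = {842, 557, 976, 944, 156, 683, 484}.
G = K_{7,3}: α = 7 = χ(Ḡ), so ϑ = 7.
= 7.000000… (decimal).
Sandwich: α(G)=7 ≤ ϑ(G)=7 ≤ χ(Ḡ)=7 (collapsed).

7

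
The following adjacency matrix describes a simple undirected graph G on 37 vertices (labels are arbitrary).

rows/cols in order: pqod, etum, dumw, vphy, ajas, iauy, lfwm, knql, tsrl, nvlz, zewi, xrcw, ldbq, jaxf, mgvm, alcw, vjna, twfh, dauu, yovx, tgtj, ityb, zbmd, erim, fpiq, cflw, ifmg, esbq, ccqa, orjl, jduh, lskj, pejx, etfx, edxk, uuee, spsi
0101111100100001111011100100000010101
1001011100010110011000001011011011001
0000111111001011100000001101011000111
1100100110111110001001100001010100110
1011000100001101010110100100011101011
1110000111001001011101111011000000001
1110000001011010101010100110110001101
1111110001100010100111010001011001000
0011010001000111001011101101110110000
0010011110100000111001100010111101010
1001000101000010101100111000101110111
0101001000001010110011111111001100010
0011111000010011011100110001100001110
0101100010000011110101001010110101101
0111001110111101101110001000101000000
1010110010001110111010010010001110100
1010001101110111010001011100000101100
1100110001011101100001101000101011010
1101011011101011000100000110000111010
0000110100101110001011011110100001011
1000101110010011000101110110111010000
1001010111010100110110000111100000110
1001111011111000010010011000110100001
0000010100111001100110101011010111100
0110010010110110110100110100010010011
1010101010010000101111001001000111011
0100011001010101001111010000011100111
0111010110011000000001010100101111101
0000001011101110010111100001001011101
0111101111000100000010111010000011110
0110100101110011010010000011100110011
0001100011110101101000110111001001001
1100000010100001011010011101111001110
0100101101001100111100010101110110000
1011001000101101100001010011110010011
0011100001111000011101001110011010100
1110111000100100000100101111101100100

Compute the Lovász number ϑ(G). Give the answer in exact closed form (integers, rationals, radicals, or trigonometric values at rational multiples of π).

sqrt(37)

N(knql) = {pqod, etum, dumw, vphy, ajas, iauy, nvlz, zewi, mgvm, vjna, yovx, tgtj, ityb, erim, esbq, orjl, jduh, etfx}, |N(knql)| = 18.
Vertex jduh has 18 neighbors: etum, dumw, ajas, knql, nvlz, zewi, xrcw, mgvm, alcw, twfh, tgtj, ifmg, esbq, ccqa, lskj, pejx, uuee, spsi.
Vertex nvlz has 18 neighbors: dumw, iauy, lfwm, knql, tsrl, zewi, vjna, twfh, dauu, ityb, zbmd, ifmg, ccqa, orjl, jduh, lskj, etfx, uuee.
N(ifmg) = {etum, iauy, lfwm, nvlz, xrcw, jaxf, alcw, dauu, yovx, tgtj, ityb, erim, orjl, jduh, lskj, edxk, uuee, spsi}, |N(ifmg)| = 18.
18-regular, N=37; Paley(37): SR with (k,λ,μ)=(18,8,9).
The 3 distinct eigenvalues: [18.0, 2.541381, -3.541381].
ϑ = −N·λ_min/(λ_max−λ_min) = −37·(-sqrt(37)/2 - 1/2)/(18−(-sqrt(37)/2 - 1/2)) = sqrt(37).
ϑ(G) ≈ 6.0828.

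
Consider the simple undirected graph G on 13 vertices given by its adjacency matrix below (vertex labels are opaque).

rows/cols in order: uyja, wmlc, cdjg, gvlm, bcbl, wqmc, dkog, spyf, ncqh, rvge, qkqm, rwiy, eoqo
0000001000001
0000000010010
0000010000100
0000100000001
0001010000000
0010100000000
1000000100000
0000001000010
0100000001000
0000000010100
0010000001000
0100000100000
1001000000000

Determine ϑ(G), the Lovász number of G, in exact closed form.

13*cos(pi/13)/(cos(pi/13) + 1)

N(bcbl) = {gvlm, wqmc}, |N(bcbl)| = 2.
N(wqmc) = {cdjg, bcbl}, |N(wqmc)| = 2.
deg(uyja) = 2; N(uyja) = {dkog, eoqo}.
Vertex eoqo has 2 neighbors: uyja, gvlm.
G on 13 vertices is 2-regular; a single 13-cycle (edge-transitive).
The 7 distinct eigenvalues: [2.0, 1.770912, 1.136129, 0.241073, -0.70921, -1.497021, -1.941884].
Lovász (edge-transitive): ϑ = −13·(-2*cos(pi/13))/((2)−(-2*cos(pi/13))) = 13*cos(pi/13)/(cos(pi/13) + 1).
ϑ(G) ≈ 6.40416856.
Lovász sandwich 6 ≤ 13*cos(pi/13)/(cos(pi/13) + 1) ≤ 7: both strict.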